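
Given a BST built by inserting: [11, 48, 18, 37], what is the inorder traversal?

Tree insertion order: [11, 48, 18, 37]
Tree (level-order array): [11, None, 48, 18, None, None, 37]
Inorder traversal: [11, 18, 37, 48]


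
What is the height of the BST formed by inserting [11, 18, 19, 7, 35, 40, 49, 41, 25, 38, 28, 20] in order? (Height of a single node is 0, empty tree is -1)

Insertion order: [11, 18, 19, 7, 35, 40, 49, 41, 25, 38, 28, 20]
Tree (level-order array): [11, 7, 18, None, None, None, 19, None, 35, 25, 40, 20, 28, 38, 49, None, None, None, None, None, None, 41]
Compute height bottom-up (empty subtree = -1):
  height(7) = 1 + max(-1, -1) = 0
  height(20) = 1 + max(-1, -1) = 0
  height(28) = 1 + max(-1, -1) = 0
  height(25) = 1 + max(0, 0) = 1
  height(38) = 1 + max(-1, -1) = 0
  height(41) = 1 + max(-1, -1) = 0
  height(49) = 1 + max(0, -1) = 1
  height(40) = 1 + max(0, 1) = 2
  height(35) = 1 + max(1, 2) = 3
  height(19) = 1 + max(-1, 3) = 4
  height(18) = 1 + max(-1, 4) = 5
  height(11) = 1 + max(0, 5) = 6
Height = 6


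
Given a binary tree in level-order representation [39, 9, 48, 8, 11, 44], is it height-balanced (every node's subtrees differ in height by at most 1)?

Tree (level-order array): [39, 9, 48, 8, 11, 44]
Definition: a tree is height-balanced if, at every node, |h(left) - h(right)| <= 1 (empty subtree has height -1).
Bottom-up per-node check:
  node 8: h_left=-1, h_right=-1, diff=0 [OK], height=0
  node 11: h_left=-1, h_right=-1, diff=0 [OK], height=0
  node 9: h_left=0, h_right=0, diff=0 [OK], height=1
  node 44: h_left=-1, h_right=-1, diff=0 [OK], height=0
  node 48: h_left=0, h_right=-1, diff=1 [OK], height=1
  node 39: h_left=1, h_right=1, diff=0 [OK], height=2
All nodes satisfy the balance condition.
Result: Balanced


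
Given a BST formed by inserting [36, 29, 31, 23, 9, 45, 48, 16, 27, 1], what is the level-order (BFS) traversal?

Tree insertion order: [36, 29, 31, 23, 9, 45, 48, 16, 27, 1]
Tree (level-order array): [36, 29, 45, 23, 31, None, 48, 9, 27, None, None, None, None, 1, 16]
BFS from the root, enqueuing left then right child of each popped node:
  queue [36] -> pop 36, enqueue [29, 45], visited so far: [36]
  queue [29, 45] -> pop 29, enqueue [23, 31], visited so far: [36, 29]
  queue [45, 23, 31] -> pop 45, enqueue [48], visited so far: [36, 29, 45]
  queue [23, 31, 48] -> pop 23, enqueue [9, 27], visited so far: [36, 29, 45, 23]
  queue [31, 48, 9, 27] -> pop 31, enqueue [none], visited so far: [36, 29, 45, 23, 31]
  queue [48, 9, 27] -> pop 48, enqueue [none], visited so far: [36, 29, 45, 23, 31, 48]
  queue [9, 27] -> pop 9, enqueue [1, 16], visited so far: [36, 29, 45, 23, 31, 48, 9]
  queue [27, 1, 16] -> pop 27, enqueue [none], visited so far: [36, 29, 45, 23, 31, 48, 9, 27]
  queue [1, 16] -> pop 1, enqueue [none], visited so far: [36, 29, 45, 23, 31, 48, 9, 27, 1]
  queue [16] -> pop 16, enqueue [none], visited so far: [36, 29, 45, 23, 31, 48, 9, 27, 1, 16]
Result: [36, 29, 45, 23, 31, 48, 9, 27, 1, 16]


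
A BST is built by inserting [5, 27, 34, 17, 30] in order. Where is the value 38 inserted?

Starting tree (level order): [5, None, 27, 17, 34, None, None, 30]
Insertion path: 5 -> 27 -> 34
Result: insert 38 as right child of 34
Final tree (level order): [5, None, 27, 17, 34, None, None, 30, 38]


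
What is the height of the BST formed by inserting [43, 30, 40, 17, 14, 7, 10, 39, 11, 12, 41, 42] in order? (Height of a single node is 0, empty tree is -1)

Insertion order: [43, 30, 40, 17, 14, 7, 10, 39, 11, 12, 41, 42]
Tree (level-order array): [43, 30, None, 17, 40, 14, None, 39, 41, 7, None, None, None, None, 42, None, 10, None, None, None, 11, None, 12]
Compute height bottom-up (empty subtree = -1):
  height(12) = 1 + max(-1, -1) = 0
  height(11) = 1 + max(-1, 0) = 1
  height(10) = 1 + max(-1, 1) = 2
  height(7) = 1 + max(-1, 2) = 3
  height(14) = 1 + max(3, -1) = 4
  height(17) = 1 + max(4, -1) = 5
  height(39) = 1 + max(-1, -1) = 0
  height(42) = 1 + max(-1, -1) = 0
  height(41) = 1 + max(-1, 0) = 1
  height(40) = 1 + max(0, 1) = 2
  height(30) = 1 + max(5, 2) = 6
  height(43) = 1 + max(6, -1) = 7
Height = 7


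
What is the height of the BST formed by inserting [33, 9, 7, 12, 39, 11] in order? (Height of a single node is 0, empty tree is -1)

Insertion order: [33, 9, 7, 12, 39, 11]
Tree (level-order array): [33, 9, 39, 7, 12, None, None, None, None, 11]
Compute height bottom-up (empty subtree = -1):
  height(7) = 1 + max(-1, -1) = 0
  height(11) = 1 + max(-1, -1) = 0
  height(12) = 1 + max(0, -1) = 1
  height(9) = 1 + max(0, 1) = 2
  height(39) = 1 + max(-1, -1) = 0
  height(33) = 1 + max(2, 0) = 3
Height = 3


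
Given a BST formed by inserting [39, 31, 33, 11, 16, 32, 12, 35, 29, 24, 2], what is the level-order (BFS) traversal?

Tree insertion order: [39, 31, 33, 11, 16, 32, 12, 35, 29, 24, 2]
Tree (level-order array): [39, 31, None, 11, 33, 2, 16, 32, 35, None, None, 12, 29, None, None, None, None, None, None, 24]
BFS from the root, enqueuing left then right child of each popped node:
  queue [39] -> pop 39, enqueue [31], visited so far: [39]
  queue [31] -> pop 31, enqueue [11, 33], visited so far: [39, 31]
  queue [11, 33] -> pop 11, enqueue [2, 16], visited so far: [39, 31, 11]
  queue [33, 2, 16] -> pop 33, enqueue [32, 35], visited so far: [39, 31, 11, 33]
  queue [2, 16, 32, 35] -> pop 2, enqueue [none], visited so far: [39, 31, 11, 33, 2]
  queue [16, 32, 35] -> pop 16, enqueue [12, 29], visited so far: [39, 31, 11, 33, 2, 16]
  queue [32, 35, 12, 29] -> pop 32, enqueue [none], visited so far: [39, 31, 11, 33, 2, 16, 32]
  queue [35, 12, 29] -> pop 35, enqueue [none], visited so far: [39, 31, 11, 33, 2, 16, 32, 35]
  queue [12, 29] -> pop 12, enqueue [none], visited so far: [39, 31, 11, 33, 2, 16, 32, 35, 12]
  queue [29] -> pop 29, enqueue [24], visited so far: [39, 31, 11, 33, 2, 16, 32, 35, 12, 29]
  queue [24] -> pop 24, enqueue [none], visited so far: [39, 31, 11, 33, 2, 16, 32, 35, 12, 29, 24]
Result: [39, 31, 11, 33, 2, 16, 32, 35, 12, 29, 24]


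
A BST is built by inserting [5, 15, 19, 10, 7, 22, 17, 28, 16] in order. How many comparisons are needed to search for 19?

Search path for 19: 5 -> 15 -> 19
Found: True
Comparisons: 3


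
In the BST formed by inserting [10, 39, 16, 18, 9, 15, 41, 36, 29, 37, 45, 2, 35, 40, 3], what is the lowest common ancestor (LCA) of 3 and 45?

Tree insertion order: [10, 39, 16, 18, 9, 15, 41, 36, 29, 37, 45, 2, 35, 40, 3]
Tree (level-order array): [10, 9, 39, 2, None, 16, 41, None, 3, 15, 18, 40, 45, None, None, None, None, None, 36, None, None, None, None, 29, 37, None, 35]
In a BST, the LCA of p=3, q=45 is the first node v on the
root-to-leaf path with p <= v <= q (go left if both < v, right if both > v).
Walk from root:
  at 10: 3 <= 10 <= 45, this is the LCA
LCA = 10


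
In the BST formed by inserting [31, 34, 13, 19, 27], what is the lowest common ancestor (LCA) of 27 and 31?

Tree insertion order: [31, 34, 13, 19, 27]
Tree (level-order array): [31, 13, 34, None, 19, None, None, None, 27]
In a BST, the LCA of p=27, q=31 is the first node v on the
root-to-leaf path with p <= v <= q (go left if both < v, right if both > v).
Walk from root:
  at 31: 27 <= 31 <= 31, this is the LCA
LCA = 31


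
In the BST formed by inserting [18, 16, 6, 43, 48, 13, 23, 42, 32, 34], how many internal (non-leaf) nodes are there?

Tree built from: [18, 16, 6, 43, 48, 13, 23, 42, 32, 34]
Tree (level-order array): [18, 16, 43, 6, None, 23, 48, None, 13, None, 42, None, None, None, None, 32, None, None, 34]
Rule: An internal node has at least one child.
Per-node child counts:
  node 18: 2 child(ren)
  node 16: 1 child(ren)
  node 6: 1 child(ren)
  node 13: 0 child(ren)
  node 43: 2 child(ren)
  node 23: 1 child(ren)
  node 42: 1 child(ren)
  node 32: 1 child(ren)
  node 34: 0 child(ren)
  node 48: 0 child(ren)
Matching nodes: [18, 16, 6, 43, 23, 42, 32]
Count of internal (non-leaf) nodes: 7


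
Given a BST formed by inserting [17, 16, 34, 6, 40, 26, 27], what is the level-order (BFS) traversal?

Tree insertion order: [17, 16, 34, 6, 40, 26, 27]
Tree (level-order array): [17, 16, 34, 6, None, 26, 40, None, None, None, 27]
BFS from the root, enqueuing left then right child of each popped node:
  queue [17] -> pop 17, enqueue [16, 34], visited so far: [17]
  queue [16, 34] -> pop 16, enqueue [6], visited so far: [17, 16]
  queue [34, 6] -> pop 34, enqueue [26, 40], visited so far: [17, 16, 34]
  queue [6, 26, 40] -> pop 6, enqueue [none], visited so far: [17, 16, 34, 6]
  queue [26, 40] -> pop 26, enqueue [27], visited so far: [17, 16, 34, 6, 26]
  queue [40, 27] -> pop 40, enqueue [none], visited so far: [17, 16, 34, 6, 26, 40]
  queue [27] -> pop 27, enqueue [none], visited so far: [17, 16, 34, 6, 26, 40, 27]
Result: [17, 16, 34, 6, 26, 40, 27]


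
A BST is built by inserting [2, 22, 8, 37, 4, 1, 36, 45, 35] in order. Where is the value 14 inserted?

Starting tree (level order): [2, 1, 22, None, None, 8, 37, 4, None, 36, 45, None, None, 35]
Insertion path: 2 -> 22 -> 8
Result: insert 14 as right child of 8
Final tree (level order): [2, 1, 22, None, None, 8, 37, 4, 14, 36, 45, None, None, None, None, 35]


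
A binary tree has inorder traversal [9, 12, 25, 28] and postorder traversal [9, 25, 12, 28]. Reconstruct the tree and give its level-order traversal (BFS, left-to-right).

Inorder:   [9, 12, 25, 28]
Postorder: [9, 25, 12, 28]
Algorithm: postorder visits root last, so walk postorder right-to-left;
each value is the root of the current inorder slice — split it at that
value, recurse on the right subtree first, then the left.
Recursive splits:
  root=28; inorder splits into left=[9, 12, 25], right=[]
  root=12; inorder splits into left=[9], right=[25]
  root=25; inorder splits into left=[], right=[]
  root=9; inorder splits into left=[], right=[]
Reconstructed level-order: [28, 12, 9, 25]


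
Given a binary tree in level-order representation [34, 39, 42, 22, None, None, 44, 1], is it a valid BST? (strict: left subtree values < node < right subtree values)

Level-order array: [34, 39, 42, 22, None, None, 44, 1]
Validate using subtree bounds (lo, hi): at each node, require lo < value < hi,
then recurse left with hi=value and right with lo=value.
Preorder trace (stopping at first violation):
  at node 34 with bounds (-inf, +inf): OK
  at node 39 with bounds (-inf, 34): VIOLATION
Node 39 violates its bound: not (-inf < 39 < 34).
Result: Not a valid BST


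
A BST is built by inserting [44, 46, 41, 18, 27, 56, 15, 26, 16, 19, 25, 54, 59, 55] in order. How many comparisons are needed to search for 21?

Search path for 21: 44 -> 41 -> 18 -> 27 -> 26 -> 19 -> 25
Found: False
Comparisons: 7


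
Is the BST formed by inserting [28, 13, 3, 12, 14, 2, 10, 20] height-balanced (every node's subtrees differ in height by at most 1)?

Tree (level-order array): [28, 13, None, 3, 14, 2, 12, None, 20, None, None, 10]
Definition: a tree is height-balanced if, at every node, |h(left) - h(right)| <= 1 (empty subtree has height -1).
Bottom-up per-node check:
  node 2: h_left=-1, h_right=-1, diff=0 [OK], height=0
  node 10: h_left=-1, h_right=-1, diff=0 [OK], height=0
  node 12: h_left=0, h_right=-1, diff=1 [OK], height=1
  node 3: h_left=0, h_right=1, diff=1 [OK], height=2
  node 20: h_left=-1, h_right=-1, diff=0 [OK], height=0
  node 14: h_left=-1, h_right=0, diff=1 [OK], height=1
  node 13: h_left=2, h_right=1, diff=1 [OK], height=3
  node 28: h_left=3, h_right=-1, diff=4 [FAIL (|3--1|=4 > 1)], height=4
Node 28 violates the condition: |3 - -1| = 4 > 1.
Result: Not balanced


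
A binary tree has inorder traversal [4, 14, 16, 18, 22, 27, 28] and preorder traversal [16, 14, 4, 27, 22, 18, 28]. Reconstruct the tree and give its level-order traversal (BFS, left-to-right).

Inorder:  [4, 14, 16, 18, 22, 27, 28]
Preorder: [16, 14, 4, 27, 22, 18, 28]
Algorithm: preorder visits root first, so consume preorder in order;
for each root, split the current inorder slice at that value into
left-subtree inorder and right-subtree inorder, then recurse.
Recursive splits:
  root=16; inorder splits into left=[4, 14], right=[18, 22, 27, 28]
  root=14; inorder splits into left=[4], right=[]
  root=4; inorder splits into left=[], right=[]
  root=27; inorder splits into left=[18, 22], right=[28]
  root=22; inorder splits into left=[18], right=[]
  root=18; inorder splits into left=[], right=[]
  root=28; inorder splits into left=[], right=[]
Reconstructed level-order: [16, 14, 27, 4, 22, 28, 18]


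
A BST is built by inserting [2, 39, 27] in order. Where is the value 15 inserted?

Starting tree (level order): [2, None, 39, 27]
Insertion path: 2 -> 39 -> 27
Result: insert 15 as left child of 27
Final tree (level order): [2, None, 39, 27, None, 15]


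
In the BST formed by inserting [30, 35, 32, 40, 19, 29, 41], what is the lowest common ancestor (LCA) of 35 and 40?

Tree insertion order: [30, 35, 32, 40, 19, 29, 41]
Tree (level-order array): [30, 19, 35, None, 29, 32, 40, None, None, None, None, None, 41]
In a BST, the LCA of p=35, q=40 is the first node v on the
root-to-leaf path with p <= v <= q (go left if both < v, right if both > v).
Walk from root:
  at 30: both 35 and 40 > 30, go right
  at 35: 35 <= 35 <= 40, this is the LCA
LCA = 35


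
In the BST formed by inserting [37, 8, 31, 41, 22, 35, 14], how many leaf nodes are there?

Tree built from: [37, 8, 31, 41, 22, 35, 14]
Tree (level-order array): [37, 8, 41, None, 31, None, None, 22, 35, 14]
Rule: A leaf has 0 children.
Per-node child counts:
  node 37: 2 child(ren)
  node 8: 1 child(ren)
  node 31: 2 child(ren)
  node 22: 1 child(ren)
  node 14: 0 child(ren)
  node 35: 0 child(ren)
  node 41: 0 child(ren)
Matching nodes: [14, 35, 41]
Count of leaf nodes: 3


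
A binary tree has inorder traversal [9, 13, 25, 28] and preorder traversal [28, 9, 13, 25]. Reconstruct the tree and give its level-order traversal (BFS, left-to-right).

Inorder:  [9, 13, 25, 28]
Preorder: [28, 9, 13, 25]
Algorithm: preorder visits root first, so consume preorder in order;
for each root, split the current inorder slice at that value into
left-subtree inorder and right-subtree inorder, then recurse.
Recursive splits:
  root=28; inorder splits into left=[9, 13, 25], right=[]
  root=9; inorder splits into left=[], right=[13, 25]
  root=13; inorder splits into left=[], right=[25]
  root=25; inorder splits into left=[], right=[]
Reconstructed level-order: [28, 9, 13, 25]


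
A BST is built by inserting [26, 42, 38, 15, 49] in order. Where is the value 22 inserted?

Starting tree (level order): [26, 15, 42, None, None, 38, 49]
Insertion path: 26 -> 15
Result: insert 22 as right child of 15
Final tree (level order): [26, 15, 42, None, 22, 38, 49]


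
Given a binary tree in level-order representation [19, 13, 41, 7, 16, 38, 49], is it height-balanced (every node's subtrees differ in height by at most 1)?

Tree (level-order array): [19, 13, 41, 7, 16, 38, 49]
Definition: a tree is height-balanced if, at every node, |h(left) - h(right)| <= 1 (empty subtree has height -1).
Bottom-up per-node check:
  node 7: h_left=-1, h_right=-1, diff=0 [OK], height=0
  node 16: h_left=-1, h_right=-1, diff=0 [OK], height=0
  node 13: h_left=0, h_right=0, diff=0 [OK], height=1
  node 38: h_left=-1, h_right=-1, diff=0 [OK], height=0
  node 49: h_left=-1, h_right=-1, diff=0 [OK], height=0
  node 41: h_left=0, h_right=0, diff=0 [OK], height=1
  node 19: h_left=1, h_right=1, diff=0 [OK], height=2
All nodes satisfy the balance condition.
Result: Balanced


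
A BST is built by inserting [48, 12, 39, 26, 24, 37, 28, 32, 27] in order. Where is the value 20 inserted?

Starting tree (level order): [48, 12, None, None, 39, 26, None, 24, 37, None, None, 28, None, 27, 32]
Insertion path: 48 -> 12 -> 39 -> 26 -> 24
Result: insert 20 as left child of 24
Final tree (level order): [48, 12, None, None, 39, 26, None, 24, 37, 20, None, 28, None, None, None, 27, 32]


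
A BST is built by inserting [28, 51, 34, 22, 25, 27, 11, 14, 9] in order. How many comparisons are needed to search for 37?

Search path for 37: 28 -> 51 -> 34
Found: False
Comparisons: 3


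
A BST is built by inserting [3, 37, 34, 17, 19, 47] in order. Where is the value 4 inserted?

Starting tree (level order): [3, None, 37, 34, 47, 17, None, None, None, None, 19]
Insertion path: 3 -> 37 -> 34 -> 17
Result: insert 4 as left child of 17
Final tree (level order): [3, None, 37, 34, 47, 17, None, None, None, 4, 19]


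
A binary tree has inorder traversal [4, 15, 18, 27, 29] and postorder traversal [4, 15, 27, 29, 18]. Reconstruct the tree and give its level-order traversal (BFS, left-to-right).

Inorder:   [4, 15, 18, 27, 29]
Postorder: [4, 15, 27, 29, 18]
Algorithm: postorder visits root last, so walk postorder right-to-left;
each value is the root of the current inorder slice — split it at that
value, recurse on the right subtree first, then the left.
Recursive splits:
  root=18; inorder splits into left=[4, 15], right=[27, 29]
  root=29; inorder splits into left=[27], right=[]
  root=27; inorder splits into left=[], right=[]
  root=15; inorder splits into left=[4], right=[]
  root=4; inorder splits into left=[], right=[]
Reconstructed level-order: [18, 15, 29, 4, 27]


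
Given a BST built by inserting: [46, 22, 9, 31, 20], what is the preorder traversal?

Tree insertion order: [46, 22, 9, 31, 20]
Tree (level-order array): [46, 22, None, 9, 31, None, 20]
Preorder traversal: [46, 22, 9, 20, 31]


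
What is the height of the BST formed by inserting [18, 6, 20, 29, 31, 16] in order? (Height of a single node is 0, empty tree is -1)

Insertion order: [18, 6, 20, 29, 31, 16]
Tree (level-order array): [18, 6, 20, None, 16, None, 29, None, None, None, 31]
Compute height bottom-up (empty subtree = -1):
  height(16) = 1 + max(-1, -1) = 0
  height(6) = 1 + max(-1, 0) = 1
  height(31) = 1 + max(-1, -1) = 0
  height(29) = 1 + max(-1, 0) = 1
  height(20) = 1 + max(-1, 1) = 2
  height(18) = 1 + max(1, 2) = 3
Height = 3


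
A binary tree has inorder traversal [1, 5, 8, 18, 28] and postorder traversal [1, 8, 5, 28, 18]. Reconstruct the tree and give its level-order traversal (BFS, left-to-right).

Inorder:   [1, 5, 8, 18, 28]
Postorder: [1, 8, 5, 28, 18]
Algorithm: postorder visits root last, so walk postorder right-to-left;
each value is the root of the current inorder slice — split it at that
value, recurse on the right subtree first, then the left.
Recursive splits:
  root=18; inorder splits into left=[1, 5, 8], right=[28]
  root=28; inorder splits into left=[], right=[]
  root=5; inorder splits into left=[1], right=[8]
  root=8; inorder splits into left=[], right=[]
  root=1; inorder splits into left=[], right=[]
Reconstructed level-order: [18, 5, 28, 1, 8]


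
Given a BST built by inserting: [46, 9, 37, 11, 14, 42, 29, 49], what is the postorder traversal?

Tree insertion order: [46, 9, 37, 11, 14, 42, 29, 49]
Tree (level-order array): [46, 9, 49, None, 37, None, None, 11, 42, None, 14, None, None, None, 29]
Postorder traversal: [29, 14, 11, 42, 37, 9, 49, 46]


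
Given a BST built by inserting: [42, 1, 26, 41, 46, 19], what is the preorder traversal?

Tree insertion order: [42, 1, 26, 41, 46, 19]
Tree (level-order array): [42, 1, 46, None, 26, None, None, 19, 41]
Preorder traversal: [42, 1, 26, 19, 41, 46]


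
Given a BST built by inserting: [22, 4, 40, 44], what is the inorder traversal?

Tree insertion order: [22, 4, 40, 44]
Tree (level-order array): [22, 4, 40, None, None, None, 44]
Inorder traversal: [4, 22, 40, 44]


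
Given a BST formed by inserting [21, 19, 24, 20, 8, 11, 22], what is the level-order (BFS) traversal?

Tree insertion order: [21, 19, 24, 20, 8, 11, 22]
Tree (level-order array): [21, 19, 24, 8, 20, 22, None, None, 11]
BFS from the root, enqueuing left then right child of each popped node:
  queue [21] -> pop 21, enqueue [19, 24], visited so far: [21]
  queue [19, 24] -> pop 19, enqueue [8, 20], visited so far: [21, 19]
  queue [24, 8, 20] -> pop 24, enqueue [22], visited so far: [21, 19, 24]
  queue [8, 20, 22] -> pop 8, enqueue [11], visited so far: [21, 19, 24, 8]
  queue [20, 22, 11] -> pop 20, enqueue [none], visited so far: [21, 19, 24, 8, 20]
  queue [22, 11] -> pop 22, enqueue [none], visited so far: [21, 19, 24, 8, 20, 22]
  queue [11] -> pop 11, enqueue [none], visited so far: [21, 19, 24, 8, 20, 22, 11]
Result: [21, 19, 24, 8, 20, 22, 11]


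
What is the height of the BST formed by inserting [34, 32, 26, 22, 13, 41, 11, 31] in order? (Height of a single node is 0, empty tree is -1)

Insertion order: [34, 32, 26, 22, 13, 41, 11, 31]
Tree (level-order array): [34, 32, 41, 26, None, None, None, 22, 31, 13, None, None, None, 11]
Compute height bottom-up (empty subtree = -1):
  height(11) = 1 + max(-1, -1) = 0
  height(13) = 1 + max(0, -1) = 1
  height(22) = 1 + max(1, -1) = 2
  height(31) = 1 + max(-1, -1) = 0
  height(26) = 1 + max(2, 0) = 3
  height(32) = 1 + max(3, -1) = 4
  height(41) = 1 + max(-1, -1) = 0
  height(34) = 1 + max(4, 0) = 5
Height = 5


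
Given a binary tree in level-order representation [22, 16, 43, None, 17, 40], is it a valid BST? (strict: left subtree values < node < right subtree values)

Level-order array: [22, 16, 43, None, 17, 40]
Validate using subtree bounds (lo, hi): at each node, require lo < value < hi,
then recurse left with hi=value and right with lo=value.
Preorder trace (stopping at first violation):
  at node 22 with bounds (-inf, +inf): OK
  at node 16 with bounds (-inf, 22): OK
  at node 17 with bounds (16, 22): OK
  at node 43 with bounds (22, +inf): OK
  at node 40 with bounds (22, 43): OK
No violation found at any node.
Result: Valid BST


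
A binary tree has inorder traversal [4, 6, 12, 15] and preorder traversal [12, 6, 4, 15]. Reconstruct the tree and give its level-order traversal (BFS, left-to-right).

Inorder:  [4, 6, 12, 15]
Preorder: [12, 6, 4, 15]
Algorithm: preorder visits root first, so consume preorder in order;
for each root, split the current inorder slice at that value into
left-subtree inorder and right-subtree inorder, then recurse.
Recursive splits:
  root=12; inorder splits into left=[4, 6], right=[15]
  root=6; inorder splits into left=[4], right=[]
  root=4; inorder splits into left=[], right=[]
  root=15; inorder splits into left=[], right=[]
Reconstructed level-order: [12, 6, 15, 4]


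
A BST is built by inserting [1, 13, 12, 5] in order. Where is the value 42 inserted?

Starting tree (level order): [1, None, 13, 12, None, 5]
Insertion path: 1 -> 13
Result: insert 42 as right child of 13
Final tree (level order): [1, None, 13, 12, 42, 5]


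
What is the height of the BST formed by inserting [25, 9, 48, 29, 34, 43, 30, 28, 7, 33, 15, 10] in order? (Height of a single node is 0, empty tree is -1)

Insertion order: [25, 9, 48, 29, 34, 43, 30, 28, 7, 33, 15, 10]
Tree (level-order array): [25, 9, 48, 7, 15, 29, None, None, None, 10, None, 28, 34, None, None, None, None, 30, 43, None, 33]
Compute height bottom-up (empty subtree = -1):
  height(7) = 1 + max(-1, -1) = 0
  height(10) = 1 + max(-1, -1) = 0
  height(15) = 1 + max(0, -1) = 1
  height(9) = 1 + max(0, 1) = 2
  height(28) = 1 + max(-1, -1) = 0
  height(33) = 1 + max(-1, -1) = 0
  height(30) = 1 + max(-1, 0) = 1
  height(43) = 1 + max(-1, -1) = 0
  height(34) = 1 + max(1, 0) = 2
  height(29) = 1 + max(0, 2) = 3
  height(48) = 1 + max(3, -1) = 4
  height(25) = 1 + max(2, 4) = 5
Height = 5


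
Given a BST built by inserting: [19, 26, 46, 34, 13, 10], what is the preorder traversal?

Tree insertion order: [19, 26, 46, 34, 13, 10]
Tree (level-order array): [19, 13, 26, 10, None, None, 46, None, None, 34]
Preorder traversal: [19, 13, 10, 26, 46, 34]


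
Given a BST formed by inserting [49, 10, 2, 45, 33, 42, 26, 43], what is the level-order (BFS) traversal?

Tree insertion order: [49, 10, 2, 45, 33, 42, 26, 43]
Tree (level-order array): [49, 10, None, 2, 45, None, None, 33, None, 26, 42, None, None, None, 43]
BFS from the root, enqueuing left then right child of each popped node:
  queue [49] -> pop 49, enqueue [10], visited so far: [49]
  queue [10] -> pop 10, enqueue [2, 45], visited so far: [49, 10]
  queue [2, 45] -> pop 2, enqueue [none], visited so far: [49, 10, 2]
  queue [45] -> pop 45, enqueue [33], visited so far: [49, 10, 2, 45]
  queue [33] -> pop 33, enqueue [26, 42], visited so far: [49, 10, 2, 45, 33]
  queue [26, 42] -> pop 26, enqueue [none], visited so far: [49, 10, 2, 45, 33, 26]
  queue [42] -> pop 42, enqueue [43], visited so far: [49, 10, 2, 45, 33, 26, 42]
  queue [43] -> pop 43, enqueue [none], visited so far: [49, 10, 2, 45, 33, 26, 42, 43]
Result: [49, 10, 2, 45, 33, 26, 42, 43]


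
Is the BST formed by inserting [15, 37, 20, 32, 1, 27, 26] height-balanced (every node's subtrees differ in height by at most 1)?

Tree (level-order array): [15, 1, 37, None, None, 20, None, None, 32, 27, None, 26]
Definition: a tree is height-balanced if, at every node, |h(left) - h(right)| <= 1 (empty subtree has height -1).
Bottom-up per-node check:
  node 1: h_left=-1, h_right=-1, diff=0 [OK], height=0
  node 26: h_left=-1, h_right=-1, diff=0 [OK], height=0
  node 27: h_left=0, h_right=-1, diff=1 [OK], height=1
  node 32: h_left=1, h_right=-1, diff=2 [FAIL (|1--1|=2 > 1)], height=2
  node 20: h_left=-1, h_right=2, diff=3 [FAIL (|-1-2|=3 > 1)], height=3
  node 37: h_left=3, h_right=-1, diff=4 [FAIL (|3--1|=4 > 1)], height=4
  node 15: h_left=0, h_right=4, diff=4 [FAIL (|0-4|=4 > 1)], height=5
Node 32 violates the condition: |1 - -1| = 2 > 1.
Result: Not balanced


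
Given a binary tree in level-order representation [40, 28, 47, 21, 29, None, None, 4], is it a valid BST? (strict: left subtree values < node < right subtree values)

Level-order array: [40, 28, 47, 21, 29, None, None, 4]
Validate using subtree bounds (lo, hi): at each node, require lo < value < hi,
then recurse left with hi=value and right with lo=value.
Preorder trace (stopping at first violation):
  at node 40 with bounds (-inf, +inf): OK
  at node 28 with bounds (-inf, 40): OK
  at node 21 with bounds (-inf, 28): OK
  at node 4 with bounds (-inf, 21): OK
  at node 29 with bounds (28, 40): OK
  at node 47 with bounds (40, +inf): OK
No violation found at any node.
Result: Valid BST


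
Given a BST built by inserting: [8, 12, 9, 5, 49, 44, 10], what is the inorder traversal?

Tree insertion order: [8, 12, 9, 5, 49, 44, 10]
Tree (level-order array): [8, 5, 12, None, None, 9, 49, None, 10, 44]
Inorder traversal: [5, 8, 9, 10, 12, 44, 49]


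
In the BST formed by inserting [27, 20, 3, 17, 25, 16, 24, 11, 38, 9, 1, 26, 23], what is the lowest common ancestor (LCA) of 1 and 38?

Tree insertion order: [27, 20, 3, 17, 25, 16, 24, 11, 38, 9, 1, 26, 23]
Tree (level-order array): [27, 20, 38, 3, 25, None, None, 1, 17, 24, 26, None, None, 16, None, 23, None, None, None, 11, None, None, None, 9]
In a BST, the LCA of p=1, q=38 is the first node v on the
root-to-leaf path with p <= v <= q (go left if both < v, right if both > v).
Walk from root:
  at 27: 1 <= 27 <= 38, this is the LCA
LCA = 27


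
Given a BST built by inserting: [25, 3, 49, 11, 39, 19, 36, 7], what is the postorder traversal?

Tree insertion order: [25, 3, 49, 11, 39, 19, 36, 7]
Tree (level-order array): [25, 3, 49, None, 11, 39, None, 7, 19, 36]
Postorder traversal: [7, 19, 11, 3, 36, 39, 49, 25]


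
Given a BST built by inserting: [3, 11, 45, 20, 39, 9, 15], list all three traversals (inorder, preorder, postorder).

Tree insertion order: [3, 11, 45, 20, 39, 9, 15]
Tree (level-order array): [3, None, 11, 9, 45, None, None, 20, None, 15, 39]
Inorder (L, root, R): [3, 9, 11, 15, 20, 39, 45]
Preorder (root, L, R): [3, 11, 9, 45, 20, 15, 39]
Postorder (L, R, root): [9, 15, 39, 20, 45, 11, 3]


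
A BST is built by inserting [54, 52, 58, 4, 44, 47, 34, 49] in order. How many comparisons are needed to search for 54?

Search path for 54: 54
Found: True
Comparisons: 1


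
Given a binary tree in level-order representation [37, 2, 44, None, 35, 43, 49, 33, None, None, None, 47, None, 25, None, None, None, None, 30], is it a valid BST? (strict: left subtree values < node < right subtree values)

Level-order array: [37, 2, 44, None, 35, 43, 49, 33, None, None, None, 47, None, 25, None, None, None, None, 30]
Validate using subtree bounds (lo, hi): at each node, require lo < value < hi,
then recurse left with hi=value and right with lo=value.
Preorder trace (stopping at first violation):
  at node 37 with bounds (-inf, +inf): OK
  at node 2 with bounds (-inf, 37): OK
  at node 35 with bounds (2, 37): OK
  at node 33 with bounds (2, 35): OK
  at node 25 with bounds (2, 33): OK
  at node 30 with bounds (25, 33): OK
  at node 44 with bounds (37, +inf): OK
  at node 43 with bounds (37, 44): OK
  at node 49 with bounds (44, +inf): OK
  at node 47 with bounds (44, 49): OK
No violation found at any node.
Result: Valid BST


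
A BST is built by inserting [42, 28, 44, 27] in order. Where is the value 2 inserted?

Starting tree (level order): [42, 28, 44, 27]
Insertion path: 42 -> 28 -> 27
Result: insert 2 as left child of 27
Final tree (level order): [42, 28, 44, 27, None, None, None, 2]


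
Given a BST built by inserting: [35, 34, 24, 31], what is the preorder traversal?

Tree insertion order: [35, 34, 24, 31]
Tree (level-order array): [35, 34, None, 24, None, None, 31]
Preorder traversal: [35, 34, 24, 31]


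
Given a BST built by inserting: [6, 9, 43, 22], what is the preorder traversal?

Tree insertion order: [6, 9, 43, 22]
Tree (level-order array): [6, None, 9, None, 43, 22]
Preorder traversal: [6, 9, 43, 22]


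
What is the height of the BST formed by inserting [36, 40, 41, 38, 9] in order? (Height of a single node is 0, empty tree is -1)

Insertion order: [36, 40, 41, 38, 9]
Tree (level-order array): [36, 9, 40, None, None, 38, 41]
Compute height bottom-up (empty subtree = -1):
  height(9) = 1 + max(-1, -1) = 0
  height(38) = 1 + max(-1, -1) = 0
  height(41) = 1 + max(-1, -1) = 0
  height(40) = 1 + max(0, 0) = 1
  height(36) = 1 + max(0, 1) = 2
Height = 2


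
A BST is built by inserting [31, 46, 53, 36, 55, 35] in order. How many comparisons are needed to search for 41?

Search path for 41: 31 -> 46 -> 36
Found: False
Comparisons: 3


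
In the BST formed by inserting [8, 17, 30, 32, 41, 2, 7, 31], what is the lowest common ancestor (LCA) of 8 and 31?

Tree insertion order: [8, 17, 30, 32, 41, 2, 7, 31]
Tree (level-order array): [8, 2, 17, None, 7, None, 30, None, None, None, 32, 31, 41]
In a BST, the LCA of p=8, q=31 is the first node v on the
root-to-leaf path with p <= v <= q (go left if both < v, right if both > v).
Walk from root:
  at 8: 8 <= 8 <= 31, this is the LCA
LCA = 8


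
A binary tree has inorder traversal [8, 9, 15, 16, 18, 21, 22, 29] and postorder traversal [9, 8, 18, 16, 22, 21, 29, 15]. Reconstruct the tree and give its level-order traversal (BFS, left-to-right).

Inorder:   [8, 9, 15, 16, 18, 21, 22, 29]
Postorder: [9, 8, 18, 16, 22, 21, 29, 15]
Algorithm: postorder visits root last, so walk postorder right-to-left;
each value is the root of the current inorder slice — split it at that
value, recurse on the right subtree first, then the left.
Recursive splits:
  root=15; inorder splits into left=[8, 9], right=[16, 18, 21, 22, 29]
  root=29; inorder splits into left=[16, 18, 21, 22], right=[]
  root=21; inorder splits into left=[16, 18], right=[22]
  root=22; inorder splits into left=[], right=[]
  root=16; inorder splits into left=[], right=[18]
  root=18; inorder splits into left=[], right=[]
  root=8; inorder splits into left=[], right=[9]
  root=9; inorder splits into left=[], right=[]
Reconstructed level-order: [15, 8, 29, 9, 21, 16, 22, 18]


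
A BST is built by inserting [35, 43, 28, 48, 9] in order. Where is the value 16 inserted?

Starting tree (level order): [35, 28, 43, 9, None, None, 48]
Insertion path: 35 -> 28 -> 9
Result: insert 16 as right child of 9
Final tree (level order): [35, 28, 43, 9, None, None, 48, None, 16]


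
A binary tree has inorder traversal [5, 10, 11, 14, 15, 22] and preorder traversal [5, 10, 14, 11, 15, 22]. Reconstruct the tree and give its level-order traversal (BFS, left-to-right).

Inorder:  [5, 10, 11, 14, 15, 22]
Preorder: [5, 10, 14, 11, 15, 22]
Algorithm: preorder visits root first, so consume preorder in order;
for each root, split the current inorder slice at that value into
left-subtree inorder and right-subtree inorder, then recurse.
Recursive splits:
  root=5; inorder splits into left=[], right=[10, 11, 14, 15, 22]
  root=10; inorder splits into left=[], right=[11, 14, 15, 22]
  root=14; inorder splits into left=[11], right=[15, 22]
  root=11; inorder splits into left=[], right=[]
  root=15; inorder splits into left=[], right=[22]
  root=22; inorder splits into left=[], right=[]
Reconstructed level-order: [5, 10, 14, 11, 15, 22]


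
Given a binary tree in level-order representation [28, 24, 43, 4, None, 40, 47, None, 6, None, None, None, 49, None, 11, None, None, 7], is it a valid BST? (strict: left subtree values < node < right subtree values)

Level-order array: [28, 24, 43, 4, None, 40, 47, None, 6, None, None, None, 49, None, 11, None, None, 7]
Validate using subtree bounds (lo, hi): at each node, require lo < value < hi,
then recurse left with hi=value and right with lo=value.
Preorder trace (stopping at first violation):
  at node 28 with bounds (-inf, +inf): OK
  at node 24 with bounds (-inf, 28): OK
  at node 4 with bounds (-inf, 24): OK
  at node 6 with bounds (4, 24): OK
  at node 11 with bounds (6, 24): OK
  at node 7 with bounds (6, 11): OK
  at node 43 with bounds (28, +inf): OK
  at node 40 with bounds (28, 43): OK
  at node 47 with bounds (43, +inf): OK
  at node 49 with bounds (47, +inf): OK
No violation found at any node.
Result: Valid BST


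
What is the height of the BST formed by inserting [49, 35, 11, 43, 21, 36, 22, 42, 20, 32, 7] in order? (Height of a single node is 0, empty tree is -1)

Insertion order: [49, 35, 11, 43, 21, 36, 22, 42, 20, 32, 7]
Tree (level-order array): [49, 35, None, 11, 43, 7, 21, 36, None, None, None, 20, 22, None, 42, None, None, None, 32]
Compute height bottom-up (empty subtree = -1):
  height(7) = 1 + max(-1, -1) = 0
  height(20) = 1 + max(-1, -1) = 0
  height(32) = 1 + max(-1, -1) = 0
  height(22) = 1 + max(-1, 0) = 1
  height(21) = 1 + max(0, 1) = 2
  height(11) = 1 + max(0, 2) = 3
  height(42) = 1 + max(-1, -1) = 0
  height(36) = 1 + max(-1, 0) = 1
  height(43) = 1 + max(1, -1) = 2
  height(35) = 1 + max(3, 2) = 4
  height(49) = 1 + max(4, -1) = 5
Height = 5


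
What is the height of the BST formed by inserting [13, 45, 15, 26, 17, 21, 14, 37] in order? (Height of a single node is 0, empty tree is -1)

Insertion order: [13, 45, 15, 26, 17, 21, 14, 37]
Tree (level-order array): [13, None, 45, 15, None, 14, 26, None, None, 17, 37, None, 21]
Compute height bottom-up (empty subtree = -1):
  height(14) = 1 + max(-1, -1) = 0
  height(21) = 1 + max(-1, -1) = 0
  height(17) = 1 + max(-1, 0) = 1
  height(37) = 1 + max(-1, -1) = 0
  height(26) = 1 + max(1, 0) = 2
  height(15) = 1 + max(0, 2) = 3
  height(45) = 1 + max(3, -1) = 4
  height(13) = 1 + max(-1, 4) = 5
Height = 5


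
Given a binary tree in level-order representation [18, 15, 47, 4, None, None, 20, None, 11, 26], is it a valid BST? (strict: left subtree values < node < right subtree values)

Level-order array: [18, 15, 47, 4, None, None, 20, None, 11, 26]
Validate using subtree bounds (lo, hi): at each node, require lo < value < hi,
then recurse left with hi=value and right with lo=value.
Preorder trace (stopping at first violation):
  at node 18 with bounds (-inf, +inf): OK
  at node 15 with bounds (-inf, 18): OK
  at node 4 with bounds (-inf, 15): OK
  at node 11 with bounds (4, 15): OK
  at node 47 with bounds (18, +inf): OK
  at node 20 with bounds (47, +inf): VIOLATION
Node 20 violates its bound: not (47 < 20 < +inf).
Result: Not a valid BST


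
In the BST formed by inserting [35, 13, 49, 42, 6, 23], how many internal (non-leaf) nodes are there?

Tree built from: [35, 13, 49, 42, 6, 23]
Tree (level-order array): [35, 13, 49, 6, 23, 42]
Rule: An internal node has at least one child.
Per-node child counts:
  node 35: 2 child(ren)
  node 13: 2 child(ren)
  node 6: 0 child(ren)
  node 23: 0 child(ren)
  node 49: 1 child(ren)
  node 42: 0 child(ren)
Matching nodes: [35, 13, 49]
Count of internal (non-leaf) nodes: 3


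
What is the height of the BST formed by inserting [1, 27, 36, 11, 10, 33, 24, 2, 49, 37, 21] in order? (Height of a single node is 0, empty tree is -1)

Insertion order: [1, 27, 36, 11, 10, 33, 24, 2, 49, 37, 21]
Tree (level-order array): [1, None, 27, 11, 36, 10, 24, 33, 49, 2, None, 21, None, None, None, 37]
Compute height bottom-up (empty subtree = -1):
  height(2) = 1 + max(-1, -1) = 0
  height(10) = 1 + max(0, -1) = 1
  height(21) = 1 + max(-1, -1) = 0
  height(24) = 1 + max(0, -1) = 1
  height(11) = 1 + max(1, 1) = 2
  height(33) = 1 + max(-1, -1) = 0
  height(37) = 1 + max(-1, -1) = 0
  height(49) = 1 + max(0, -1) = 1
  height(36) = 1 + max(0, 1) = 2
  height(27) = 1 + max(2, 2) = 3
  height(1) = 1 + max(-1, 3) = 4
Height = 4


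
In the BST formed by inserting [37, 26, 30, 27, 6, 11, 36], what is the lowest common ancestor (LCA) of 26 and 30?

Tree insertion order: [37, 26, 30, 27, 6, 11, 36]
Tree (level-order array): [37, 26, None, 6, 30, None, 11, 27, 36]
In a BST, the LCA of p=26, q=30 is the first node v on the
root-to-leaf path with p <= v <= q (go left if both < v, right if both > v).
Walk from root:
  at 37: both 26 and 30 < 37, go left
  at 26: 26 <= 26 <= 30, this is the LCA
LCA = 26


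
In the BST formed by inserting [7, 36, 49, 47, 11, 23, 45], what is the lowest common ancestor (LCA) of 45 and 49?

Tree insertion order: [7, 36, 49, 47, 11, 23, 45]
Tree (level-order array): [7, None, 36, 11, 49, None, 23, 47, None, None, None, 45]
In a BST, the LCA of p=45, q=49 is the first node v on the
root-to-leaf path with p <= v <= q (go left if both < v, right if both > v).
Walk from root:
  at 7: both 45 and 49 > 7, go right
  at 36: both 45 and 49 > 36, go right
  at 49: 45 <= 49 <= 49, this is the LCA
LCA = 49


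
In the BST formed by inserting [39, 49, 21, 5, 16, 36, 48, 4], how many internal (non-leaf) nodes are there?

Tree built from: [39, 49, 21, 5, 16, 36, 48, 4]
Tree (level-order array): [39, 21, 49, 5, 36, 48, None, 4, 16]
Rule: An internal node has at least one child.
Per-node child counts:
  node 39: 2 child(ren)
  node 21: 2 child(ren)
  node 5: 2 child(ren)
  node 4: 0 child(ren)
  node 16: 0 child(ren)
  node 36: 0 child(ren)
  node 49: 1 child(ren)
  node 48: 0 child(ren)
Matching nodes: [39, 21, 5, 49]
Count of internal (non-leaf) nodes: 4


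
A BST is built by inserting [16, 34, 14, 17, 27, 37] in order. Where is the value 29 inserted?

Starting tree (level order): [16, 14, 34, None, None, 17, 37, None, 27]
Insertion path: 16 -> 34 -> 17 -> 27
Result: insert 29 as right child of 27
Final tree (level order): [16, 14, 34, None, None, 17, 37, None, 27, None, None, None, 29]


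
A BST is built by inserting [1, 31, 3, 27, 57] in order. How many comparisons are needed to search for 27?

Search path for 27: 1 -> 31 -> 3 -> 27
Found: True
Comparisons: 4


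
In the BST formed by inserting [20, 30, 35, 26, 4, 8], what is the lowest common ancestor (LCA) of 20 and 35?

Tree insertion order: [20, 30, 35, 26, 4, 8]
Tree (level-order array): [20, 4, 30, None, 8, 26, 35]
In a BST, the LCA of p=20, q=35 is the first node v on the
root-to-leaf path with p <= v <= q (go left if both < v, right if both > v).
Walk from root:
  at 20: 20 <= 20 <= 35, this is the LCA
LCA = 20


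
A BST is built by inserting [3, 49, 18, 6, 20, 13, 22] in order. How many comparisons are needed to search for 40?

Search path for 40: 3 -> 49 -> 18 -> 20 -> 22
Found: False
Comparisons: 5


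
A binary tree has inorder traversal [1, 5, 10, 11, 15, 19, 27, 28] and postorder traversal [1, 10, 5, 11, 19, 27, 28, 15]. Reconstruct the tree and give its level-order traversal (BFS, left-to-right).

Inorder:   [1, 5, 10, 11, 15, 19, 27, 28]
Postorder: [1, 10, 5, 11, 19, 27, 28, 15]
Algorithm: postorder visits root last, so walk postorder right-to-left;
each value is the root of the current inorder slice — split it at that
value, recurse on the right subtree first, then the left.
Recursive splits:
  root=15; inorder splits into left=[1, 5, 10, 11], right=[19, 27, 28]
  root=28; inorder splits into left=[19, 27], right=[]
  root=27; inorder splits into left=[19], right=[]
  root=19; inorder splits into left=[], right=[]
  root=11; inorder splits into left=[1, 5, 10], right=[]
  root=5; inorder splits into left=[1], right=[10]
  root=10; inorder splits into left=[], right=[]
  root=1; inorder splits into left=[], right=[]
Reconstructed level-order: [15, 11, 28, 5, 27, 1, 10, 19]
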